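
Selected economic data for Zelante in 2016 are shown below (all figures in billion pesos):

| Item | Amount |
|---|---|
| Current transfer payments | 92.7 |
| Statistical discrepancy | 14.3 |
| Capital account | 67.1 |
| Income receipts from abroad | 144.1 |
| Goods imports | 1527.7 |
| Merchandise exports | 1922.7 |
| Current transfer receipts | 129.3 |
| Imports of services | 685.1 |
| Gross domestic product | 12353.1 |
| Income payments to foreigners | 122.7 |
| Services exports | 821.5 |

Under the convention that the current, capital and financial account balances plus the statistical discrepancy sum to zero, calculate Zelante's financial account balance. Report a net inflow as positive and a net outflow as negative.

Goods balance = 1922.7 - 1527.7 = 395.0
Services balance = 821.5 - 685.1 = 136.4
Trade balance (goods + services) = 395.0 + 136.4 = 531.4
Net primary income = 144.1 - 122.7 = 21.4
Net secondary income = 129.3 - 92.7 = 36.6
Current account = 531.4 + 21.4 + 36.6 = 589.4
Financial account = -(589.4 + 67.1 + 14.3) = -670.8

-670.8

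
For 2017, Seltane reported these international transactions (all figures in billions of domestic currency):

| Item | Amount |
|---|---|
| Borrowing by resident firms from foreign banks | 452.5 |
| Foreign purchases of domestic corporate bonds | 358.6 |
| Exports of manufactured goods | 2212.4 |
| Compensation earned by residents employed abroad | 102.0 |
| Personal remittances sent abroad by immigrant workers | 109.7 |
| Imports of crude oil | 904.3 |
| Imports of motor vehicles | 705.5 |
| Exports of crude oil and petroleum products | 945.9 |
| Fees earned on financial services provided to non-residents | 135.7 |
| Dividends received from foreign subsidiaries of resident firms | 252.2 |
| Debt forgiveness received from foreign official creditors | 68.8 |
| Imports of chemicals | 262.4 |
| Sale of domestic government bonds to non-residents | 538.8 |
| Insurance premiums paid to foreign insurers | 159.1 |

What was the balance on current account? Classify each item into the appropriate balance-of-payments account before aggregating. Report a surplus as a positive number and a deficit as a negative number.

Goods: -262.4 - 904.3 + 945.9 + 2212.4 - 705.5 = 1286.1
Services: -159.1 + 135.7 = -23.4
Primary income: 252.2 + 102.0 = 354.2
Secondary income: -109.7
Current account = 1286.1 + (-23.4) + 354.2 + (-109.7) = 1507.2
(Excluded from the current account — financial account: borrowing by resident firms from foreign banks 452.5, foreign purchases of domestic corporate bonds 358.6, sale of domestic government bonds to non-residents 538.8; capital account: debt forgiveness received from foreign official creditors 68.8.)

1507.2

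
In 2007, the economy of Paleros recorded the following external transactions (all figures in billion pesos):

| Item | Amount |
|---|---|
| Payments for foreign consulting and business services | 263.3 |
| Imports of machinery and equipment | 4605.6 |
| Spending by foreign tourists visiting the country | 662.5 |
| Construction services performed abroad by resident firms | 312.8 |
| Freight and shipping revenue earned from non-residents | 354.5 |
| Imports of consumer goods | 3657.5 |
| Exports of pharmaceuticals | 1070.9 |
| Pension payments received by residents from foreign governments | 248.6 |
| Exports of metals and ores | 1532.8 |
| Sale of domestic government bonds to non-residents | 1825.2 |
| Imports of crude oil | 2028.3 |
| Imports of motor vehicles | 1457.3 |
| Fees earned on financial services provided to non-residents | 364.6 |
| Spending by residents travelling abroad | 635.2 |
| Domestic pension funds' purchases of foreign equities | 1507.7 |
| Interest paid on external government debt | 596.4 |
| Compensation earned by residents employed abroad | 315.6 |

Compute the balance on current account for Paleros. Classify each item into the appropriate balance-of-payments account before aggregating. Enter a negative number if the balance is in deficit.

Goods: 1532.8 - 2028.3 - 4605.6 + 1070.9 - 3657.5 - 1457.3 = -9145.0
Services: 662.5 + 364.6 - 635.2 + 354.5 - 263.3 + 312.8 = 795.9
Primary income: -596.4 + 315.6 = -280.8
Secondary income: 248.6
Current account = (-9145.0) + 795.9 + (-280.8) + 248.6 = -8381.3
(Excluded from the current account — financial account: sale of domestic government bonds to non-residents 1825.2, domestic pension funds' purchases of foreign equities 1507.7.)

-8381.3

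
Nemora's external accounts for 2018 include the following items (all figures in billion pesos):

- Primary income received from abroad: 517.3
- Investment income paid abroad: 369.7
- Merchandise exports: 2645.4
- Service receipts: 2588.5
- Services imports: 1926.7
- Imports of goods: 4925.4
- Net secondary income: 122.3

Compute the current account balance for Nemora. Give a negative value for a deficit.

Goods balance = 2645.4 - 4925.4 = -2280.0
Services balance = 2588.5 - 1926.7 = 661.8
Trade balance (goods + services) = -2280.0 + 661.8 = -1618.2
Net primary income = 517.3 - 369.7 = 147.6
Net secondary income = 122.3
Current account = -1618.2 + 147.6 + 122.3 = -1348.3

-1348.3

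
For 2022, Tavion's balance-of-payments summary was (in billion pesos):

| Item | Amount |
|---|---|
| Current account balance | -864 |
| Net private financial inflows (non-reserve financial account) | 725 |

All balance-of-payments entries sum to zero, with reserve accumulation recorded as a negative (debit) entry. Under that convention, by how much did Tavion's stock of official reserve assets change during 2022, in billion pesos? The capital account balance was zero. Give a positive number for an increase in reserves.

-139

Official reserve transactions balance = -((-864) + 725) = 139
An accumulation of reserves is recorded as a debit (negative entry), so the change in the stock of reserves is the negative of that balance.
Change in official reserves = -(139) = -139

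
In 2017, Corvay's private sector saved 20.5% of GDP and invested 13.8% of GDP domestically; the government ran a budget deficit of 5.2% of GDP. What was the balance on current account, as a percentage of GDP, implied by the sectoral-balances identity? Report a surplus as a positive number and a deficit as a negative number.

By the sectoral-balances identity, CA = (S_private - I) + (T - G).
Private balance = 20.5 - 13.8 = 6.7
Government balance (T - G) = -5.2
CA = 6.7 + (-5.2) = 1.5

1.5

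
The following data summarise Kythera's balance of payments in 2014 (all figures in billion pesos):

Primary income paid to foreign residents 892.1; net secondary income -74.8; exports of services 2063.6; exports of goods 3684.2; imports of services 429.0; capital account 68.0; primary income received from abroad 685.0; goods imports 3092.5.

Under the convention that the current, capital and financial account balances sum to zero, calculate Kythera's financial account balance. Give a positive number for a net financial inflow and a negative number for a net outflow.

Goods balance = 3684.2 - 3092.5 = 591.7
Services balance = 2063.6 - 429.0 = 1634.6
Trade balance (goods + services) = 591.7 + 1634.6 = 2226.3
Net primary income = 685.0 - 892.1 = -207.1
Net secondary income = -74.8
Current account = 2226.3 + (-207.1) + (-74.8) = 1944.4
Financial account = -(1944.4 + 68.0) = -2012.4

-2012.4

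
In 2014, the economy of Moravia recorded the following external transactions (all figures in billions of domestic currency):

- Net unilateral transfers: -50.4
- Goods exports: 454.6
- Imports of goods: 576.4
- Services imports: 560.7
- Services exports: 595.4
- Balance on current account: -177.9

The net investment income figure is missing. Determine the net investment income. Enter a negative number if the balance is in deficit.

Current account = goods balance + services balance + net primary income + net secondary income
Sum of the known components = -137.5
Net investment income = CA - (known components) = -177.9 - (-137.5) = -40.4

-40.4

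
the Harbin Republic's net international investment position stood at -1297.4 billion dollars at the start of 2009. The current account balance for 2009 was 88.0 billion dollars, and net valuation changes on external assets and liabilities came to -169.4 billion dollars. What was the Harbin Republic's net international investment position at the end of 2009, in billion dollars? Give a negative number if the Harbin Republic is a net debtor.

Change in NIIP = current account + net valuation change = 88.0 + (-169.4) = -81.4
End-of-year NIIP = -1297.4 + (-81.4) = -1378.8

-1378.8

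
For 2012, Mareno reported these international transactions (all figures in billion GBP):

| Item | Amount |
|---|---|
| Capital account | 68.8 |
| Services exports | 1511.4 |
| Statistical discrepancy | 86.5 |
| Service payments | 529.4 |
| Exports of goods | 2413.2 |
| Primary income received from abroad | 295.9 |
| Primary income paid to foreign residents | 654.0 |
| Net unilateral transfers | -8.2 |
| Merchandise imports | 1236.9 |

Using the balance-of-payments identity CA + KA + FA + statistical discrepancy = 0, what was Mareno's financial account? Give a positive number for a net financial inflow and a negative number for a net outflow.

-1947.3

Goods balance = 2413.2 - 1236.9 = 1176.3
Services balance = 1511.4 - 529.4 = 982.0
Trade balance (goods + services) = 1176.3 + 982.0 = 2158.3
Net primary income = 295.9 - 654.0 = -358.1
Net secondary income = -8.2
Current account = 2158.3 + (-358.1) + (-8.2) = 1792.0
Financial account = -(1792.0 + 68.8 + 86.5) = -1947.3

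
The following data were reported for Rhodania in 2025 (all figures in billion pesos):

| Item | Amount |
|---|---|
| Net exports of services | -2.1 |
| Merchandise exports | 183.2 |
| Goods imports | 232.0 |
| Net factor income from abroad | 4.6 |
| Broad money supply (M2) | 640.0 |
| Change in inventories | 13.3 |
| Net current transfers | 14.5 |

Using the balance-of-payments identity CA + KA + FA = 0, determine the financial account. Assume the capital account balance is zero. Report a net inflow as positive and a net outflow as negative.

31.8

Goods balance = 183.2 - 232.0 = -48.8
Services balance = -2.1
Trade balance (goods + services) = -48.8 + (-2.1) = -50.9
Net primary income = 4.6
Net secondary income = 14.5
Current account = -50.9 + 4.6 + 14.5 = -31.8
Financial account = -(-31.8) = 31.8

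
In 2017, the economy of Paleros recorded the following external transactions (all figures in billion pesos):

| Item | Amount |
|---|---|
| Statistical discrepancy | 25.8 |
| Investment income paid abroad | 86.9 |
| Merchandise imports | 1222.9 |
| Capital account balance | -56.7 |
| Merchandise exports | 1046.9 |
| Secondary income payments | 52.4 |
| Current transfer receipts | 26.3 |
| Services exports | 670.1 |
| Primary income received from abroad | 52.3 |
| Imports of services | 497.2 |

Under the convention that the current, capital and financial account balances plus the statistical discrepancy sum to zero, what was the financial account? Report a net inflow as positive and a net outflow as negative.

94.7

Goods balance = 1046.9 - 1222.9 = -176.0
Services balance = 670.1 - 497.2 = 172.9
Trade balance (goods + services) = -176.0 + 172.9 = -3.1
Net primary income = 52.3 - 86.9 = -34.6
Net secondary income = 26.3 - 52.4 = -26.1
Current account = -3.1 + (-34.6) + (-26.1) = -63.8
Financial account = -(-63.8 + (-56.7) + 25.8) = 94.7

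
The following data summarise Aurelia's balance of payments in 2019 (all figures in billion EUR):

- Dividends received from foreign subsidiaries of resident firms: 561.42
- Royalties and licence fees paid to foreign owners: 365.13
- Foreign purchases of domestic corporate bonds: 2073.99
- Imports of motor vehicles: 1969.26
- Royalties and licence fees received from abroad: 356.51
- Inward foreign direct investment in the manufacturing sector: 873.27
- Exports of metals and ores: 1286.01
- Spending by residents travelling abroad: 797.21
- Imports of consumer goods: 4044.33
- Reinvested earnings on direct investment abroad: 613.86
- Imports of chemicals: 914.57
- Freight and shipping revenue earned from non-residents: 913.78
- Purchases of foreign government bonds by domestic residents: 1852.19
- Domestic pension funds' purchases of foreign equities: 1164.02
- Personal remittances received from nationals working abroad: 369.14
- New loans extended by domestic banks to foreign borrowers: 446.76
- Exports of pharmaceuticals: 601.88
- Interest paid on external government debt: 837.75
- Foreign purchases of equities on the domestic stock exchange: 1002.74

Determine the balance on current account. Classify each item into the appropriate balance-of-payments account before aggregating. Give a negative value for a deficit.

-4225.65

Goods: 1286.01 - 1969.26 - 4044.33 + 601.88 - 914.57 = -5040.27
Services: -365.13 - 797.21 + 913.78 + 356.51 = 107.95
Primary income: 561.42 + 613.86 - 837.75 = 337.53
Secondary income: 369.14
Current account = (-5040.27) + 107.95 + 337.53 + 369.14 = -4225.65
(Excluded from the current account — financial account: foreign purchases of domestic corporate bonds 2073.99, inward foreign direct investment in the manufacturing sector 873.27, purchases of foreign government bonds by domestic residents 1852.19, domestic pension funds' purchases of foreign equities 1164.02, new loans extended by domestic banks to foreign borrowers 446.76, foreign purchases of equities on the domestic stock exchange 1002.74.)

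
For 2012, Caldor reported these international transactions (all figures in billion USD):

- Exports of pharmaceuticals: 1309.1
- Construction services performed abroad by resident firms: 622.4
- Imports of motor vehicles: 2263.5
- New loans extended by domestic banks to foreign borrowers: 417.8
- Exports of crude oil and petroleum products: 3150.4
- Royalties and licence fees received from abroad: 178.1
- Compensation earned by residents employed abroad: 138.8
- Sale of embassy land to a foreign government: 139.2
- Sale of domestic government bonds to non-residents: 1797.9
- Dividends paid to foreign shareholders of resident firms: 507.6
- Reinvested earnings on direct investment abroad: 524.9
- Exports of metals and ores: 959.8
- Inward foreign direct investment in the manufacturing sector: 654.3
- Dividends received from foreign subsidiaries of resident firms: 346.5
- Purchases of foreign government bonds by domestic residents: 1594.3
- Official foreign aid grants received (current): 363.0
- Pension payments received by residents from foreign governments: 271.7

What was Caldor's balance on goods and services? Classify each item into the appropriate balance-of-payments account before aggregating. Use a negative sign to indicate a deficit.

3956.3

Goods: 1309.1 + 3150.4 + 959.8 - 2263.5 = 3155.8
Services: 178.1 + 622.4 = 800.5
Trade balance = 3155.8 + 800.5 = 3956.3
(Excluded from the trade balance — financial account: new loans extended by domestic banks to foreign borrowers 417.8, sale of domestic government bonds to non-residents 1797.9, inward foreign direct investment in the manufacturing sector 654.3, purchases of foreign government bonds by domestic residents 1594.3; primary income: compensation earned by residents employed abroad 138.8, dividends paid to foreign shareholders of resident firms 507.6, reinvested earnings on direct investment abroad 524.9, dividends received from foreign subsidiaries of resident firms 346.5; capital account: sale of embassy land to a foreign government 139.2; secondary income: official foreign aid grants received (current) 363.0, pension payments received by residents from foreign governments 271.7.)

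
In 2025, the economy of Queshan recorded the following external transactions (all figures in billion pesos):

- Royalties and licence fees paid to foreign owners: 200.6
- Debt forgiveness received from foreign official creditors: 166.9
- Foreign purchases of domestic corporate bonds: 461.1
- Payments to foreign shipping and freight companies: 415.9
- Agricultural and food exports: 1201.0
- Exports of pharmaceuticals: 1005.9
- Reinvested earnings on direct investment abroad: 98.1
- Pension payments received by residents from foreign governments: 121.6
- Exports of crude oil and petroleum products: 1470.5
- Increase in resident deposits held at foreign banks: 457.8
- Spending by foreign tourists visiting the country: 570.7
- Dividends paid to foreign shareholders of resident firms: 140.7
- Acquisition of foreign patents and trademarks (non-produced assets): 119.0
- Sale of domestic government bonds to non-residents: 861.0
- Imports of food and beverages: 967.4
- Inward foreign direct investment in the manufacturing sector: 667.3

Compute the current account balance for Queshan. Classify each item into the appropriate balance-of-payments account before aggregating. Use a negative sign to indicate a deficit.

2743.2

Goods: 1470.5 - 967.4 + 1005.9 + 1201.0 = 2710.0
Services: 570.7 - 200.6 - 415.9 = -45.8
Primary income: -140.7 + 98.1 = -42.6
Secondary income: 121.6
Current account = 2710.0 + (-45.8) + (-42.6) + 121.6 = 2743.2
(Excluded from the current account — capital account: debt forgiveness received from foreign official creditors 166.9, acquisition of foreign patents and trademarks (non-produced assets) 119.0; financial account: foreign purchases of domestic corporate bonds 461.1, increase in resident deposits held at foreign banks 457.8, sale of domestic government bonds to non-residents 861.0, inward foreign direct investment in the manufacturing sector 667.3.)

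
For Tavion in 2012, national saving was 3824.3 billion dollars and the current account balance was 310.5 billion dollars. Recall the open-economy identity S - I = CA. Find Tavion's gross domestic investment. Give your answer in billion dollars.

3513.8

I = S - CA = 3824.3 - 310.5 = 3513.8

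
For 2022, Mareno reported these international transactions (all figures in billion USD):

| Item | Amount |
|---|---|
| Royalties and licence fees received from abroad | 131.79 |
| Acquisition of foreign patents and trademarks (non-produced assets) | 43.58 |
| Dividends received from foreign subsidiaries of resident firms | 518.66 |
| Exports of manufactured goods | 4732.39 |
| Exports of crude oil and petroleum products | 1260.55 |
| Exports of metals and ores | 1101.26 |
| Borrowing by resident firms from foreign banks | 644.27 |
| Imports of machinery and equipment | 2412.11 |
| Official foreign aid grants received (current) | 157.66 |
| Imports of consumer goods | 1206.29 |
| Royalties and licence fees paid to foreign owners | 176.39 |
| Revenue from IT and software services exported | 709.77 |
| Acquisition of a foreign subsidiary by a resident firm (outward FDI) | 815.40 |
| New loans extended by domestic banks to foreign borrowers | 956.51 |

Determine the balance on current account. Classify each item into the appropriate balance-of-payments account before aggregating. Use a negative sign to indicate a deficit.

Goods: -2412.11 + 1101.26 - 1206.29 + 4732.39 + 1260.55 = 3475.80
Services: 131.79 + 709.77 - 176.39 = 665.17
Primary income: 518.66
Secondary income: 157.66
Current account = 3475.80 + 665.17 + 518.66 + 157.66 = 4817.29
(Excluded from the current account — capital account: acquisition of foreign patents and trademarks (non-produced assets) 43.58; financial account: borrowing by resident firms from foreign banks 644.27, acquisition of a foreign subsidiary by a resident firm (outward FDI) 815.40, new loans extended by domestic banks to foreign borrowers 956.51.)

4817.29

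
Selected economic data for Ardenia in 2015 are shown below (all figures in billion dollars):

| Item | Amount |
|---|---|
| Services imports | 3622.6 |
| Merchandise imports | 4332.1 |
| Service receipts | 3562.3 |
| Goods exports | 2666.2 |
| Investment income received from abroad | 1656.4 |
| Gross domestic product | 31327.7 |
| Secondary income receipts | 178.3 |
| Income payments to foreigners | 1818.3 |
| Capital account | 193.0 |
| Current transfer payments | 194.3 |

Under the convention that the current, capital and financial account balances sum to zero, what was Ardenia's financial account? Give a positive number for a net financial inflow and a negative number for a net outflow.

1711.1

Goods balance = 2666.2 - 4332.1 = -1665.9
Services balance = 3562.3 - 3622.6 = -60.3
Trade balance (goods + services) = -1665.9 + (-60.3) = -1726.2
Net primary income = 1656.4 - 1818.3 = -161.9
Net secondary income = 178.3 - 194.3 = -16.0
Current account = -1726.2 + (-161.9) + (-16.0) = -1904.1
Financial account = -(-1904.1 + 193.0) = 1711.1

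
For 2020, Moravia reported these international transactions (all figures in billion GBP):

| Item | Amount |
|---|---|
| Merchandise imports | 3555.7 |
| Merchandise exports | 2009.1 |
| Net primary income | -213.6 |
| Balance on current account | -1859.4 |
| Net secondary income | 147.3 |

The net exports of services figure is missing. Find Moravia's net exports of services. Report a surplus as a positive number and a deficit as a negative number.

-246.5

Current account = goods balance + services balance + net primary income + net secondary income
Sum of the known components = -1612.9
Net exports of services = CA - (known components) = -1859.4 - (-1612.9) = -246.5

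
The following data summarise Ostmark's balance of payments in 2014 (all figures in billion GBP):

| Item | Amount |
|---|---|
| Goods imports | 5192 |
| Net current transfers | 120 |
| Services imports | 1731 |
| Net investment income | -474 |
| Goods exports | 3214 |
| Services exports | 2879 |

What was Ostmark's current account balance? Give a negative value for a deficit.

-1184

Goods balance = 3214 - 5192 = -1978
Services balance = 2879 - 1731 = 1148
Trade balance (goods + services) = -1978 + 1148 = -830
Net primary income = -474
Net secondary income = 120
Current account = -830 + (-474) + 120 = -1184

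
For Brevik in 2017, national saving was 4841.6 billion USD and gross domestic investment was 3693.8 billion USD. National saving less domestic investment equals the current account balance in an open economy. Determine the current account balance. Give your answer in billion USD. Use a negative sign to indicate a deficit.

S - I = CA (net lending to the rest of the world).
CA = S - I = 4841.6 - 3693.8 = 1147.8

1147.8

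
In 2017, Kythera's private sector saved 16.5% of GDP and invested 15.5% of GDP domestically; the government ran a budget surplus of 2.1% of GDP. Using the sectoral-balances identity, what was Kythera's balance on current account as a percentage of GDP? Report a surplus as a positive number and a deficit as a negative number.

3.1

By the sectoral-balances identity, CA = (S_private - I) + (T - G).
Private balance = 16.5 - 15.5 = 1.0
Government balance (T - G) = 2.1
CA = 1.0 + 2.1 = 3.1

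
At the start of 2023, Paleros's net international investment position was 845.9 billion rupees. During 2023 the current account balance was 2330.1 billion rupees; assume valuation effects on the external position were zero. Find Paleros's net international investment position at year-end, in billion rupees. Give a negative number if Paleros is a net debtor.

3176.0

With no valuation effects, change in NIIP = current account = 2330.1
End-of-year NIIP = 845.9 + 2330.1 = 3176.0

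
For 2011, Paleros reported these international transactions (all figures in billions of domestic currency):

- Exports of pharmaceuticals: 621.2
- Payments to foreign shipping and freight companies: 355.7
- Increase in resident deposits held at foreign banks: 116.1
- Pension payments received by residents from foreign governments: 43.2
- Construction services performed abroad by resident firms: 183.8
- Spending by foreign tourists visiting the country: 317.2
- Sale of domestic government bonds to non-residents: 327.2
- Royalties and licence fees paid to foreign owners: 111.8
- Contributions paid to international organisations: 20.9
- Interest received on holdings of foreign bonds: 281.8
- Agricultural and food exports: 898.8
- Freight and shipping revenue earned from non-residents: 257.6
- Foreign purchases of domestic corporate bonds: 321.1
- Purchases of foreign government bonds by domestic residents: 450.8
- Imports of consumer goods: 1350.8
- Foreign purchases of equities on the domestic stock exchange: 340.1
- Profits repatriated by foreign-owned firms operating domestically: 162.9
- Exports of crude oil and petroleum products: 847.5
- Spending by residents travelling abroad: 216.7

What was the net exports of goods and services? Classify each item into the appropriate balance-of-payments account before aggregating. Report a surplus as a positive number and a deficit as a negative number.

Goods: -1350.8 + 847.5 + 898.8 + 621.2 = 1016.7
Services: 183.8 - 355.7 - 216.7 - 111.8 + 317.2 + 257.6 = 74.4
Trade balance = 1016.7 + 74.4 = 1091.1
(Excluded from the trade balance — financial account: increase in resident deposits held at foreign banks 116.1, sale of domestic government bonds to non-residents 327.2, foreign purchases of domestic corporate bonds 321.1, purchases of foreign government bonds by domestic residents 450.8, foreign purchases of equities on the domestic stock exchange 340.1; secondary income: pension payments received by residents from foreign governments 43.2, contributions paid to international organisations 20.9; primary income: interest received on holdings of foreign bonds 281.8, profits repatriated by foreign-owned firms operating domestically 162.9.)

1091.1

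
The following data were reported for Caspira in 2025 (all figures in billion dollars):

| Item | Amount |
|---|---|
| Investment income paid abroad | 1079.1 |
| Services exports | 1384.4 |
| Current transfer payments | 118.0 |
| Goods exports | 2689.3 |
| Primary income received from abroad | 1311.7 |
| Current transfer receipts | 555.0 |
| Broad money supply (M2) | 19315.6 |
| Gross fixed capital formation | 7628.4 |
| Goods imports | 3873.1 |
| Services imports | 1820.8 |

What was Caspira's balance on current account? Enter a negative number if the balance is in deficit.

Goods balance = 2689.3 - 3873.1 = -1183.8
Services balance = 1384.4 - 1820.8 = -436.4
Trade balance (goods + services) = -1183.8 + (-436.4) = -1620.2
Net primary income = 1311.7 - 1079.1 = 232.6
Net secondary income = 555.0 - 118.0 = 437.0
Current account = -1620.2 + 232.6 + 437.0 = -950.6

-950.6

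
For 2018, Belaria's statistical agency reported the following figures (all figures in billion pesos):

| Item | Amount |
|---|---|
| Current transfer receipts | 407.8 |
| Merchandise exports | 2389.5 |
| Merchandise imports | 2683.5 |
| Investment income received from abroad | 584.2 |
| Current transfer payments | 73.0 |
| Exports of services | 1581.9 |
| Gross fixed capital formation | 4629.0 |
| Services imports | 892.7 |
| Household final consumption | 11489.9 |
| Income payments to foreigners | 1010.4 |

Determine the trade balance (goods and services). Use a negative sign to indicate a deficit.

Goods balance = 2389.5 - 2683.5 = -294.0
Services balance = 1581.9 - 892.7 = 689.2
Trade balance (goods + services) = -294.0 + 689.2 = 395.2

395.2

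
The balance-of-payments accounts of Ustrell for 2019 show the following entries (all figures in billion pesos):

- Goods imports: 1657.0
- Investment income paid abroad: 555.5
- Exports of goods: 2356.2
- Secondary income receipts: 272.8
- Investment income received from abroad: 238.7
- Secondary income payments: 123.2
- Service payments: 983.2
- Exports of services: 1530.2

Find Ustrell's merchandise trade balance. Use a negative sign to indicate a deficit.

Goods balance = 2356.2 - 1657.0 = 699.2

699.2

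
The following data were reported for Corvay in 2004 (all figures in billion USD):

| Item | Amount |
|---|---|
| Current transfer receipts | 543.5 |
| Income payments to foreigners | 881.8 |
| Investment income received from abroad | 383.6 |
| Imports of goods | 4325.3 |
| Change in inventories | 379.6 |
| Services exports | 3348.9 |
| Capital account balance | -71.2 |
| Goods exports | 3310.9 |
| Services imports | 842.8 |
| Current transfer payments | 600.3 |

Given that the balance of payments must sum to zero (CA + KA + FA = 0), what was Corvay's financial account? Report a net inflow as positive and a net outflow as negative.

-865.5

Goods balance = 3310.9 - 4325.3 = -1014.4
Services balance = 3348.9 - 842.8 = 2506.1
Trade balance (goods + services) = -1014.4 + 2506.1 = 1491.7
Net primary income = 383.6 - 881.8 = -498.2
Net secondary income = 543.5 - 600.3 = -56.8
Current account = 1491.7 + (-498.2) + (-56.8) = 936.7
Financial account = -(936.7 + (-71.2)) = -865.5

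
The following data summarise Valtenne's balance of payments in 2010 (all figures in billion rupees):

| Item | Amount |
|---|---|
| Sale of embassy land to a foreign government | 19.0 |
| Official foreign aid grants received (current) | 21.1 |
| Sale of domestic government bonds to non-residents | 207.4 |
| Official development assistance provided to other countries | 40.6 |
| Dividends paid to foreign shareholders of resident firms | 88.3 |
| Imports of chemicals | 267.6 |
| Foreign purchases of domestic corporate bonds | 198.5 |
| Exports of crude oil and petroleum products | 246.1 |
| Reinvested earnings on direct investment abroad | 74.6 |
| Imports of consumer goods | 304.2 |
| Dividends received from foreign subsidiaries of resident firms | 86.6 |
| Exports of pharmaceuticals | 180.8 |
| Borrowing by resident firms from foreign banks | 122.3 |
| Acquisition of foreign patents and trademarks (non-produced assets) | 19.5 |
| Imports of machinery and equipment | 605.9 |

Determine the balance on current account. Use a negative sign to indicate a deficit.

Goods: 180.8 - 304.2 - 267.6 - 605.9 + 246.1 = -750.8
Primary income: 74.6 - 88.3 + 86.6 = 72.9
Secondary income: -40.6 + 21.1 = -19.5
Current account = (-750.8) + 72.9 + (-19.5) = -697.4
(Excluded from the current account — capital account: sale of embassy land to a foreign government 19.0, acquisition of foreign patents and trademarks (non-produced assets) 19.5; financial account: sale of domestic government bonds to non-residents 207.4, foreign purchases of domestic corporate bonds 198.5, borrowing by resident firms from foreign banks 122.3.)

-697.4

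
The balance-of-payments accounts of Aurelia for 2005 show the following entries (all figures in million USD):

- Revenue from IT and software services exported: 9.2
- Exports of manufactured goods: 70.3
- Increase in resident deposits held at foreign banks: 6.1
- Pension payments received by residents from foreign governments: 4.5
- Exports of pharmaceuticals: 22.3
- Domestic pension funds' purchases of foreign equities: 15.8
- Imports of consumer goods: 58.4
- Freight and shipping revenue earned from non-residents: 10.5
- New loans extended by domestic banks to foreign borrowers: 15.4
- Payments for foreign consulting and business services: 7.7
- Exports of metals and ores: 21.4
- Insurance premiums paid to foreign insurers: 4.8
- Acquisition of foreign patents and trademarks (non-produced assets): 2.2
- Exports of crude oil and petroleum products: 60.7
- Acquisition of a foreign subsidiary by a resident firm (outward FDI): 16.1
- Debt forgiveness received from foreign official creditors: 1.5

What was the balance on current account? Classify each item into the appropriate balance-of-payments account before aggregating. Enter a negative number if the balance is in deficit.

Goods: -58.4 + 21.4 + 70.3 + 22.3 + 60.7 = 116.3
Services: 9.2 + 10.5 - 4.8 - 7.7 = 7.2
Secondary income: 4.5
Current account = 116.3 + 7.2 + 4.5 = 128.0
(Excluded from the current account — financial account: increase in resident deposits held at foreign banks 6.1, domestic pension funds' purchases of foreign equities 15.8, new loans extended by domestic banks to foreign borrowers 15.4, acquisition of a foreign subsidiary by a resident firm (outward FDI) 16.1; capital account: acquisition of foreign patents and trademarks (non-produced assets) 2.2, debt forgiveness received from foreign official creditors 1.5.)

128.0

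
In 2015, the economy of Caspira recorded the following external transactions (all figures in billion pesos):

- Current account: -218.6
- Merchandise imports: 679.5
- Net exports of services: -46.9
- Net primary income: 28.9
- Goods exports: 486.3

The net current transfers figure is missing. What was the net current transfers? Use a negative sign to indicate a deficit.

Current account = goods balance + services balance + net primary income + net secondary income
Sum of the known components = -211.2
Net current transfers = CA - (known components) = -218.6 - (-211.2) = -7.4

-7.4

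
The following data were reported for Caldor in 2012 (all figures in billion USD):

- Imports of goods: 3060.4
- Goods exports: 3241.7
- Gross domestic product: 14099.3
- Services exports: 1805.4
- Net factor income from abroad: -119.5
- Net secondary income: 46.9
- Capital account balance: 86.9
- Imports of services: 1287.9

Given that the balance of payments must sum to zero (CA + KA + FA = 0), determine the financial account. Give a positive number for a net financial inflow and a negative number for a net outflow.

Goods balance = 3241.7 - 3060.4 = 181.3
Services balance = 1805.4 - 1287.9 = 517.5
Trade balance (goods + services) = 181.3 + 517.5 = 698.8
Net primary income = -119.5
Net secondary income = 46.9
Current account = 698.8 + (-119.5) + 46.9 = 626.2
Financial account = -(626.2 + 86.9) = -713.1

-713.1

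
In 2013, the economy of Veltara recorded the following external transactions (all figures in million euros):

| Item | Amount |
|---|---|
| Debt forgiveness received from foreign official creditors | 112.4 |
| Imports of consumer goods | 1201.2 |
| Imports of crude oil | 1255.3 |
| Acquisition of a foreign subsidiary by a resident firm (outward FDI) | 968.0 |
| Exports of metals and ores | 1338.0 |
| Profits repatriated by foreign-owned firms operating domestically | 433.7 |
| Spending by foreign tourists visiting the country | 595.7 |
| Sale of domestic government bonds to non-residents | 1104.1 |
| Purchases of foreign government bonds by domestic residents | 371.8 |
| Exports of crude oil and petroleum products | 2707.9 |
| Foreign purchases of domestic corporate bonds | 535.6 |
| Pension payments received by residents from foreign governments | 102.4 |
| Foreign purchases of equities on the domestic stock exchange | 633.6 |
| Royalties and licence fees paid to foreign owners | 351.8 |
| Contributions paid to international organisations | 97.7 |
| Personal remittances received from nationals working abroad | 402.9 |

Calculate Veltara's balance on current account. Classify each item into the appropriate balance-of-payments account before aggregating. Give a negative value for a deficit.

1807.2

Goods: 1338.0 - 1255.3 + 2707.9 - 1201.2 = 1589.4
Services: -351.8 + 595.7 = 243.9
Primary income: -433.7
Secondary income: 102.4 + 402.9 - 97.7 = 407.6
Current account = 1589.4 + 243.9 + (-433.7) + 407.6 = 1807.2
(Excluded from the current account — capital account: debt forgiveness received from foreign official creditors 112.4; financial account: acquisition of a foreign subsidiary by a resident firm (outward FDI) 968.0, sale of domestic government bonds to non-residents 1104.1, purchases of foreign government bonds by domestic residents 371.8, foreign purchases of domestic corporate bonds 535.6, foreign purchases of equities on the domestic stock exchange 633.6.)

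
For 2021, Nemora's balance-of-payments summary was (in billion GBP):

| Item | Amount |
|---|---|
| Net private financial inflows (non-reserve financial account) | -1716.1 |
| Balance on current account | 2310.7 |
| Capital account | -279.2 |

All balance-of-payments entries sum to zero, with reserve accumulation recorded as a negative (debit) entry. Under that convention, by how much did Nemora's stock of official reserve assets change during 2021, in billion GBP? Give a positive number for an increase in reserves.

315.4

Official reserve transactions balance = -(2310.7 + (-279.2) + (-1716.1)) = -315.4
An accumulation of reserves is recorded as a debit (negative entry), so the change in the stock of reserves is the negative of that balance.
Change in official reserves = -(-315.4) = 315.4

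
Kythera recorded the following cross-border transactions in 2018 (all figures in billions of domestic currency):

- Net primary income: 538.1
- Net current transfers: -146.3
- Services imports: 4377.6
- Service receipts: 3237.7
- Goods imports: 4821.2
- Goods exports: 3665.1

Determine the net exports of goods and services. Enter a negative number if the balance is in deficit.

Goods balance = 3665.1 - 4821.2 = -1156.1
Services balance = 3237.7 - 4377.6 = -1139.9
Trade balance (goods + services) = -1156.1 + (-1139.9) = -2296.0

-2296.0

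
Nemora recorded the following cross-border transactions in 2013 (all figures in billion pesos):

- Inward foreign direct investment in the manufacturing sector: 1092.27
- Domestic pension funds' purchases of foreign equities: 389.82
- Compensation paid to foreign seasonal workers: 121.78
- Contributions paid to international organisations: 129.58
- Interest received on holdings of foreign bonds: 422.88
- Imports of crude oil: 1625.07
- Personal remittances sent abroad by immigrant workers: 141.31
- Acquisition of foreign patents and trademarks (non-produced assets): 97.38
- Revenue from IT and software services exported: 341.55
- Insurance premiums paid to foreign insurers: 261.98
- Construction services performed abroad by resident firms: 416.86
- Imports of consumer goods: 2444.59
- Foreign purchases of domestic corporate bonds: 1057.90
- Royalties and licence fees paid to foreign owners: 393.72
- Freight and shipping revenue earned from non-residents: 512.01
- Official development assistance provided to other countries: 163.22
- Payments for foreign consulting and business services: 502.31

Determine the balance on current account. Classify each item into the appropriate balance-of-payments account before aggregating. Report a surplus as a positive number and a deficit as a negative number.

-4090.26

Goods: -1625.07 - 2444.59 = -4069.66
Services: -502.31 + 341.55 + 416.86 - 393.72 - 261.98 + 512.01 = 112.41
Primary income: 422.88 - 121.78 = 301.10
Secondary income: -129.58 - 141.31 - 163.22 = -434.11
Current account = (-4069.66) + 112.41 + 301.10 + (-434.11) = -4090.26
(Excluded from the current account — financial account: inward foreign direct investment in the manufacturing sector 1092.27, domestic pension funds' purchases of foreign equities 389.82, foreign purchases of domestic corporate bonds 1057.90; capital account: acquisition of foreign patents and trademarks (non-produced assets) 97.38.)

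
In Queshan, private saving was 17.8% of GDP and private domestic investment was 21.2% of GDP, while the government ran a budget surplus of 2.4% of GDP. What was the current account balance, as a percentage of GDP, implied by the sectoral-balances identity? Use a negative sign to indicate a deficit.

By the sectoral-balances identity, CA = (S_private - I) + (T - G).
Private balance = 17.8 - 21.2 = -3.4
Government balance (T - G) = 2.4
CA = -3.4 + 2.4 = -1.0

-1.0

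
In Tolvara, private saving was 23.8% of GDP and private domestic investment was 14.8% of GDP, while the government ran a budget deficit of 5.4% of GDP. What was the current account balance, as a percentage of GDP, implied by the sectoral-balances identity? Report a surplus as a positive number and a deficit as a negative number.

By the sectoral-balances identity, CA = (S_private - I) + (T - G).
Private balance = 23.8 - 14.8 = 9.0
Government balance (T - G) = -5.4
CA = 9.0 + (-5.4) = 3.6

3.6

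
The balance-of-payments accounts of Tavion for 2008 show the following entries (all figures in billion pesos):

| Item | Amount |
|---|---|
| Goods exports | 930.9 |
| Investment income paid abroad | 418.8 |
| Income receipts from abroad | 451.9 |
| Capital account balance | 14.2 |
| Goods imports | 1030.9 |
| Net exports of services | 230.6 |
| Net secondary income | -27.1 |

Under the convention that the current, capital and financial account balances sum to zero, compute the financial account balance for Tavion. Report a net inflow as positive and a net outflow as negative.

-150.8

Goods balance = 930.9 - 1030.9 = -100.0
Services balance = 230.6
Trade balance (goods + services) = -100.0 + 230.6 = 130.6
Net primary income = 451.9 - 418.8 = 33.1
Net secondary income = -27.1
Current account = 130.6 + 33.1 + (-27.1) = 136.6
Financial account = -(136.6 + 14.2) = -150.8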